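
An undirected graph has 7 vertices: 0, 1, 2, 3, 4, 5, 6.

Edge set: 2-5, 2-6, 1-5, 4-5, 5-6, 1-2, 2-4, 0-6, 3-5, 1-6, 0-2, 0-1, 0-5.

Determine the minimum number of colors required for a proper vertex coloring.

0, 1, 2, 5, 6 are mutually adjacent (a clique of size 5), so at least 5 colors are needed.
5 colors suffice: color red → {5}; color blue → {2, 3}; color green → {0, 4}; color yellow → {1}; color purple → {6}. Each edge has distinct colors on its endpoints.

5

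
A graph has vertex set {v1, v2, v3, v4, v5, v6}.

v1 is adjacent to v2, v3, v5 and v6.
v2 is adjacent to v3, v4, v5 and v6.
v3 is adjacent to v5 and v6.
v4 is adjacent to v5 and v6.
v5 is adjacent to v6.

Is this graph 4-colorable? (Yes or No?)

v1, v2, v3, v5, v6 form a clique, so at least 5 colors are needed.
So 4 colors are not enough.

No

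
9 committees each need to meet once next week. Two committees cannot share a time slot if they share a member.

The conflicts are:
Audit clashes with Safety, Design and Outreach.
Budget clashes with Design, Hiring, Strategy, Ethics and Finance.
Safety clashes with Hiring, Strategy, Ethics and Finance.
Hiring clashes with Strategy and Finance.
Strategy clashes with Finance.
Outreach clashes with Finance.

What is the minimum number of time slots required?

4

Budget, Hiring, Strategy, Finance all conflict with each other, so at least 4 time slots are needed.
4 time slots suffice: Audit=2, Budget=1, Safety=1, Design=3, Hiring=4, Strategy=3, Outreach=1, Ethics=2, Finance=2. Every pair that conflicts lands in different time slots.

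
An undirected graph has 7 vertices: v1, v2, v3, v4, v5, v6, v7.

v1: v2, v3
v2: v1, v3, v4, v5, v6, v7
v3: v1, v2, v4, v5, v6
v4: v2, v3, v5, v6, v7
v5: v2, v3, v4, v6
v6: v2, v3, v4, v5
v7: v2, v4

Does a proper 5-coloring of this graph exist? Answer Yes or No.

The chromatic number is 5. v2, v3, v4, v5, v6 are mutually adjacent (a clique of size 5), so at least 5 colors are needed.
5 colors suffice: v1=3, v2=1, v3=2, v4=3, v5=4, v6=5, v7=2.
That is already a proper 5-coloring.

Yes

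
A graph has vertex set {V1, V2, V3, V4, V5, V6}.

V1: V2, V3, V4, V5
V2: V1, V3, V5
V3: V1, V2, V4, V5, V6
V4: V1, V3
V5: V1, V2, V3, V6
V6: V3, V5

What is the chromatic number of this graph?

V1, V2, V3, V5 are pairwise adjacent (a clique of size 4), so at least 4 colors are needed.
4 colors suffice: color 1 → {V3}; color 2 → {V1, V6}; color 3 → {V4, V5}; color 4 → {V2}. Each edge has distinct colors on its endpoints.

4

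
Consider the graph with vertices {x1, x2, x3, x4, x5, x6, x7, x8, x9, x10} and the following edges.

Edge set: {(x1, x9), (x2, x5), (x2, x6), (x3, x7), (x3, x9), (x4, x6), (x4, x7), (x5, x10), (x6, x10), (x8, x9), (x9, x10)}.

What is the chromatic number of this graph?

2

x1 and x9 are adjacent, so at least 2 colors are needed.
A valid assignment using 2 colors: x1=2, x2=2, x3=2, x4=2, x5=1, x6=1, x7=1, x8=2, x9=1, x10=2. No two adjacent vertices share a color.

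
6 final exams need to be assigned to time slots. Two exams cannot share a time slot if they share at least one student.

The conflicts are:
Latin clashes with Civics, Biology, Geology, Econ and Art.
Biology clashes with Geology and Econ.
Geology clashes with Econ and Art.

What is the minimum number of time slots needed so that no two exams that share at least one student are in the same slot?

Latin, Biology, Geology, Econ pairwise conflict, so at least 4 time slots are needed.
A valid assignment using 4 time slots: Latin=1, Civics=2, Biology=4, Geology=2, Econ=3, Art=3. Every pair that conflicts lands in different time slots.

4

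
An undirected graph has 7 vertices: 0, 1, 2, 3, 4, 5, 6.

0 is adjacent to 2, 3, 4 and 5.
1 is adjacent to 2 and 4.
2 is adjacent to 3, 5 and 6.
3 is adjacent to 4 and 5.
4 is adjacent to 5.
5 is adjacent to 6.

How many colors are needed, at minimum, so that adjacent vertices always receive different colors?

0, 2, 3, 5 are pairwise adjacent (a clique of size 4), so at least 4 colors are needed.
A valid assignment using 4 colors: 0=d, 1=a, 2=b, 3=c, 4=b, 5=a, 6=c. No two adjacent vertices share a color.

4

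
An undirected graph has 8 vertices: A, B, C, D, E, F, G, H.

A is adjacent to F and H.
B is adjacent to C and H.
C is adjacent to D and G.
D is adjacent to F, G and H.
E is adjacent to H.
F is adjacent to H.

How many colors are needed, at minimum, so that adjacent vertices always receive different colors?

C, D, G are mutually adjacent, so at least 3 colors are needed.
3 colors suffice: color 1 → {C, H}; color 2 → {A, B, D, E}; color 3 → {F, G}. Every edge joins two different colors.

3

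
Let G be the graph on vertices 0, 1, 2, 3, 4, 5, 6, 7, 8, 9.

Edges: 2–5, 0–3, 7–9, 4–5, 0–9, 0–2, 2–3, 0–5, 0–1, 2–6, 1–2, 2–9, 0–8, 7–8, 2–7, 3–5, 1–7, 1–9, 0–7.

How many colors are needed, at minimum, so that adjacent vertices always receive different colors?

5

0, 1, 2, 7, 9 are mutually adjacent (a clique of size 5), so at least 5 colors are needed.
One proper 5-coloring: 0=b, 1=e, 2=a, 3=d, 4=a, 5=c, 6=b, 7=c, 8=a, 9=d. Each edge has distinct colors on its endpoints.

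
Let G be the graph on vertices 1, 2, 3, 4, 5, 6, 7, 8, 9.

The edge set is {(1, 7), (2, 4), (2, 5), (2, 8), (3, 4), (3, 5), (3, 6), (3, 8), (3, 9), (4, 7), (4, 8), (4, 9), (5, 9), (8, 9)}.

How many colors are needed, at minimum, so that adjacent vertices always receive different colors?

3, 4, 8, 9 are pairwise adjacent (a clique of size 4), so at least 4 colors are needed.
4 colors suffice: color red → {1, 4, 5, 6}; color blue → {2, 3, 7}; color green → {9}; color yellow → {8}. Every edge joins two different colors.

4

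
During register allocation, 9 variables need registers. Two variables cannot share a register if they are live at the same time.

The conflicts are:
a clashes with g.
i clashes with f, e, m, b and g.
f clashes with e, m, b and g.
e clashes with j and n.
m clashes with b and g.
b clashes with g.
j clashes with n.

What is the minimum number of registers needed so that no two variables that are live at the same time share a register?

5

i, f, m, b, g all conflict with each other, so at least 5 registers are needed.
5 registers suffice: a=1, i=2, f=1, e=3, m=4, b=5, j=1, n=2, g=3. Each listed conflict is separated.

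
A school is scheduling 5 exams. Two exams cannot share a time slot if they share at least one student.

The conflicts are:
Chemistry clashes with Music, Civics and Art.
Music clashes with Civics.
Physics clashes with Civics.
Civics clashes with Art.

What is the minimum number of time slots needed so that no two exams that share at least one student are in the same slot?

Chemistry, Civics, Art pairwise conflict, so at least 3 time slots are needed.
3 time slots suffice: time slot 1 → {Civics}; time slot 2 → {Chemistry, Physics}; time slot 3 → {Music, Art}. Every pair that conflicts lands in different time slots.

3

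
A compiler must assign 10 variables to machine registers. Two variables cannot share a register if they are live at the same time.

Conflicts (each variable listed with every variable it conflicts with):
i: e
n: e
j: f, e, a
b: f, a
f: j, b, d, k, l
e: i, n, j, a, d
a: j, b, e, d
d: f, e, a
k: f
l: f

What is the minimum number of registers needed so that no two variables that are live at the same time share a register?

3

j, e, a pairwise conflict, so at least 3 registers are needed.
Using 3 registers: i=2, n=2, j=3, b=3, f=1, e=1, a=2, d=3, k=2, l=2. Every pair that conflicts lands in different registers.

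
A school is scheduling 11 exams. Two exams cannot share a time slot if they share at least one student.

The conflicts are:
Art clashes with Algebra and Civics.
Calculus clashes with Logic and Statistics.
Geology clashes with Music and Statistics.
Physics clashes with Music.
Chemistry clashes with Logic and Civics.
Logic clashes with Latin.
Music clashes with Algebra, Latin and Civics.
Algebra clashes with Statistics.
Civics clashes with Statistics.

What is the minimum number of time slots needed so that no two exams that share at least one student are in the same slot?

3

The cycle Calculus-Logic-Chemistry-Civics-Statistics-Calculus has odd length 5, so it cannot be 2-colored; at least 3 time slots are needed.
A valid assignment using 3 time slots: Art=1, Calculus=2, Geology=2, Physics=2, Chemistry=3, Logic=1, Music=1, Algebra=2, Latin=2, Civics=2, Statistics=1. Each listed conflict is separated.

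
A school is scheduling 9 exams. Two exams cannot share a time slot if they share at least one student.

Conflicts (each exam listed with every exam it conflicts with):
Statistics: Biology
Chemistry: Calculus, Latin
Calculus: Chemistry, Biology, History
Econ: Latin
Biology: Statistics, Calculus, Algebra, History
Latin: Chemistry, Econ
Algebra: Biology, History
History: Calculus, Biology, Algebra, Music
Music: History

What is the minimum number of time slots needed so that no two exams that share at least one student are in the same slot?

Biology, Algebra, History all conflict with each other, so at least 3 time slots are needed.
3 time slots suffice: time slot 1 → {Chemistry, Econ, Biology, Music}; time slot 2 → {Statistics, Latin, History}; time slot 3 → {Calculus, Algebra}. Each listed conflict is separated.

3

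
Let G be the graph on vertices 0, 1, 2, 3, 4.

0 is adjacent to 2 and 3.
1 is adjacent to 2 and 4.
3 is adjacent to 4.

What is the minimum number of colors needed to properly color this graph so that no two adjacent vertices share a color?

3

The cycle 3-4-1-2-0-3 has odd length 5, so it cannot be 2-colored; at least 3 colors are needed.
3 colors suffice: 0=red, 1=red, 2=blue, 3=green, 4=blue. Every edge joins two different colors.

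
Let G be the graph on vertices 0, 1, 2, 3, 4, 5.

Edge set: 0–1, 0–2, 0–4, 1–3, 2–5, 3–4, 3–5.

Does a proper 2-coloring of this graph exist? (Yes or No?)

No

The cycle 5-2-0-1-3-5 has odd length 5, so it cannot be 2-colored; at least 3 colors are needed.
So 2 colors are not enough.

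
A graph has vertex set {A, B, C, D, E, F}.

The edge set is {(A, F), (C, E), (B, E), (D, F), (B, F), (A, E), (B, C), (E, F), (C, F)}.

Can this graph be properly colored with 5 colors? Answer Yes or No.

The chromatic number is 4. B, C, E, F are pairwise adjacent (a clique of size 4), so at least 4 colors are needed.
One proper 4-coloring: A=green, B=green, C=yellow, D=blue, E=blue, F=red.
Since 5 ≥ 4, a proper 5-coloring certainly exists.

Yes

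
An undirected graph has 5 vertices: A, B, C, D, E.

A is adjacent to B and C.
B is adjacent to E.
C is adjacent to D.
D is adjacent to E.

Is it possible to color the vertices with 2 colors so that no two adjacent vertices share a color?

The cycle B-A-C-D-E-B has odd length 5, so it cannot be 2-colored; at least 3 colors are needed.
So 2 colors are not enough.

No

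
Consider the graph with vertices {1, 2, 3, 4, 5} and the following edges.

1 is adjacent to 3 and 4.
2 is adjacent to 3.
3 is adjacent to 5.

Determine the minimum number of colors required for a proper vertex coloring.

1 and 3 are adjacent, so at least 2 colors are needed.
One proper 2-coloring: 1=b, 2=b, 3=a, 4=a, 5=b. No two adjacent vertices share a color.

2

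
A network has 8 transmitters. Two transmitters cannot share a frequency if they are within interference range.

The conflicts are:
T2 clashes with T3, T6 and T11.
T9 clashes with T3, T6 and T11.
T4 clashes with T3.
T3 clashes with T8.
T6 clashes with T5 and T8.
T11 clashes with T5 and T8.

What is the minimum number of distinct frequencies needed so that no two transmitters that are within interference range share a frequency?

2

T2 and T11 conflict, so at least 2 frequencies are needed.
2 frequencies suffice: frequency 1 → {T3, T6, T11}; frequency 2 → {T2, T9, T4, T5, T8}. Each listed conflict is separated.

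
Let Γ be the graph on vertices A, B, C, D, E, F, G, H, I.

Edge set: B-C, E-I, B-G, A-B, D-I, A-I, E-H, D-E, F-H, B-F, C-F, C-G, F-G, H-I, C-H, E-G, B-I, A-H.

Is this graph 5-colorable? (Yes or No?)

The chromatic number is 4. B, C, F, G form a clique, so at least 4 colors are needed.
4 colors suffice: color 1 → {G, I}; color 2 → {B, D, H}; color 3 → {A, E, F}; color 4 → {C}.
Since 5 ≥ 4, a proper 5-coloring certainly exists.

Yes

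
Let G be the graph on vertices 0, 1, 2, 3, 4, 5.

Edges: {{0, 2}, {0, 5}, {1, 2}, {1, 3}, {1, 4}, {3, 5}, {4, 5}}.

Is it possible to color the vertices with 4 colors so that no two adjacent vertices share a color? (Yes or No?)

The chromatic number is 3. The cycle 3-5-0-2-1-3 has odd length 5, so it cannot be 2-colored; at least 3 colors are needed.
One proper 3-coloring: 0=b, 1=a, 2=c, 3=b, 4=b, 5=a.
Since 4 ≥ 3, a proper 4-coloring certainly exists.

Yes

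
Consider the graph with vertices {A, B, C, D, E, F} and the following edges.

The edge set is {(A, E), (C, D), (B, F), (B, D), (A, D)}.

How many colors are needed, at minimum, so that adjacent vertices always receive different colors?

2

B and F are adjacent, so at least 2 colors are needed.
2 colors suffice: A=2, B=2, C=2, D=1, E=1, F=1. Every edge joins two different colors.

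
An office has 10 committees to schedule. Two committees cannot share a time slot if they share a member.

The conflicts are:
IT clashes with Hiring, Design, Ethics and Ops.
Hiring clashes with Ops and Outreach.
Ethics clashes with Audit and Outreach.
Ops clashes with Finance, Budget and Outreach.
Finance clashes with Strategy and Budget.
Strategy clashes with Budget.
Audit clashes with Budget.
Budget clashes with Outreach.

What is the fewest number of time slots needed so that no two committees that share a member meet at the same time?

3

IT, Hiring, Ops are mutually in conflict, so at least 3 time slots are needed.
A valid assignment using 3 time slots: IT=3, Hiring=1, Design=1, Ethics=1, Ops=2, Finance=3, Strategy=2, Audit=2, Budget=1, Outreach=3. Every pair that conflicts lands in different time slots.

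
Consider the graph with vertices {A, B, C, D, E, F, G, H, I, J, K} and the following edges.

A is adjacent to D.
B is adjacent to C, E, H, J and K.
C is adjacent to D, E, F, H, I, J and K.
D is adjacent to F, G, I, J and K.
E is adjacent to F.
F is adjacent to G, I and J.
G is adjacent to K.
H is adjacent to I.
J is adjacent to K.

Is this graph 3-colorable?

C, D, J, K form a clique, so at least 4 colors are needed.
So 3 colors are not enough.

No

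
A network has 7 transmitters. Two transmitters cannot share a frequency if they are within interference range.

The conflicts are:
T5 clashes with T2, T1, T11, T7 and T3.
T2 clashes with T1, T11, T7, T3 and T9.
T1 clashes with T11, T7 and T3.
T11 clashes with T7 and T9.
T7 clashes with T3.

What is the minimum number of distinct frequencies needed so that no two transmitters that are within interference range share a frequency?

5

T5, T2, T1, T11, T7 are mutually in conflict, so at least 5 frequencies are needed.
5 frequencies suffice: T5=5, T2=1, T1=3, T11=2, T7=4, T3=2, T9=3. Every pair that conflicts lands in different frequencies.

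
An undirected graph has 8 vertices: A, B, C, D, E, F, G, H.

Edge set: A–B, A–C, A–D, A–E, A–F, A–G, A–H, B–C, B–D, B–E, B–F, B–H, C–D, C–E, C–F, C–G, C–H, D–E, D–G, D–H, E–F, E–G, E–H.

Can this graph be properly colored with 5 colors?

A, B, C, D, E, H are mutually adjacent (a clique of size 6), so at least 6 colors are needed.
So 5 colors are not enough.

No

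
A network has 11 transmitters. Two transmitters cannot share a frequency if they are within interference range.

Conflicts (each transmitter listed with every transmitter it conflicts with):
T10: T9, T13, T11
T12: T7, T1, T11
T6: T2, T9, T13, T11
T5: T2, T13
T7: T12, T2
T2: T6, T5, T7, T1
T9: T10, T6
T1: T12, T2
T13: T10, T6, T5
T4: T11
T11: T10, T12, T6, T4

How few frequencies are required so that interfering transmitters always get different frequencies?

3

The cycle T6-T2-T7-T12-T11-T6 has odd length 5, so it cannot be 2-colored; at least 3 frequencies are needed.
3 frequencies suffice: frequency 1 → {T10, T12, T6, T5, T4}; frequency 2 → {T2, T9, T13, T11}; frequency 3 → {T7, T1}. No two conflicting transmitters share a frequency.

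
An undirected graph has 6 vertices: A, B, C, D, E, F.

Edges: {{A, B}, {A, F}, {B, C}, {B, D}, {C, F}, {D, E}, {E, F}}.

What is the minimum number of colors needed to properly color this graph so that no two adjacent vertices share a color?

3

The cycle C-B-D-E-F-C has odd length 5, so it cannot be 2-colored; at least 3 colors are needed.
One proper 3-coloring: A=2, B=1, C=2, D=2, E=3, F=1. No two adjacent vertices share a color.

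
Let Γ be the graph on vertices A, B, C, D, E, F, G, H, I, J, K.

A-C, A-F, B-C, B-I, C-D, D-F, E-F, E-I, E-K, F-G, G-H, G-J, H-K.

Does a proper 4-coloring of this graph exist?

Yes

The chromatic number is 3. The cycle K-E-F-G-H-K has odd length 5, so it cannot be 2-colored; at least 3 colors are needed.
One proper 3-coloring: A=2, B=2, C=1, D=2, E=2, F=1, G=2, H=1, I=1, J=1, K=3.
Since 4 ≥ 3, a proper 4-coloring certainly exists.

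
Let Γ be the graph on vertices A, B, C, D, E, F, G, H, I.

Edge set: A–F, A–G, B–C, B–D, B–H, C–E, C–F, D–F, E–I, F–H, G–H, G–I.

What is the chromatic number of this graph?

C and F are adjacent, so at least 2 colors are needed.
2 colors suffice: color 1 → {B, E, F, G}; color 2 → {A, C, D, H, I}. Every edge joins two different colors.

2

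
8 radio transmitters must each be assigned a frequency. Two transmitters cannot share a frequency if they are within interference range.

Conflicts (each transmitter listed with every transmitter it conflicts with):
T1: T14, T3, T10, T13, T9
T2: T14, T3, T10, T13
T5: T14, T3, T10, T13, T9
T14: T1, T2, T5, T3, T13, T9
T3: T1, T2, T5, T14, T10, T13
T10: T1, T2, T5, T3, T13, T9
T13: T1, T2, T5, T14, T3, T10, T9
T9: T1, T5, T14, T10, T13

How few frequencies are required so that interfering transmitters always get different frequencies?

4

T5, T14, T13, T9 all conflict with each other, so at least 4 frequencies are needed.
Using 4 frequencies: T1=4, T2=4, T5=4, T14=2, T3=3, T10=2, T13=1, T9=3. Every pair that conflicts lands in different frequencies.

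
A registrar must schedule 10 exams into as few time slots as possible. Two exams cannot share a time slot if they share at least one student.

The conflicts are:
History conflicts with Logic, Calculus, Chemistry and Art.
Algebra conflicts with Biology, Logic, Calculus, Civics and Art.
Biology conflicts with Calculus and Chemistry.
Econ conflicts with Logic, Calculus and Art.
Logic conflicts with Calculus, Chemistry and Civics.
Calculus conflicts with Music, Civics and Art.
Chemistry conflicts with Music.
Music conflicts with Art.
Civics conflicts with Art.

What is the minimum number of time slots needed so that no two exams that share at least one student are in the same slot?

Algebra, Calculus, Civics, Art pairwise conflict, so at least 4 time slots are needed.
4 time slots suffice: time slot 1 → {Calculus, Chemistry}; time slot 2 → {Biology, Logic, Art}; time slot 3 → {History, Algebra, Econ, Music}; time slot 4 → {Civics}. Every pair that conflicts lands in different time slots.

4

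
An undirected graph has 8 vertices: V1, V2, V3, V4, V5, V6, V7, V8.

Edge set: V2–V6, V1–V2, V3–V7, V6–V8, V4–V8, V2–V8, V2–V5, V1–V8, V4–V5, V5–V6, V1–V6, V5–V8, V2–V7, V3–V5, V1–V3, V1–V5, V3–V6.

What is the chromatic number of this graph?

5

V1, V2, V5, V6, V8 form a clique, so at least 5 colors are needed.
5 colors suffice: color R → {V5, V7}; color B → {V4, V6}; color G → {V2, V3}; color Y → {V8}; color P → {V1}. No two adjacent vertices share a color.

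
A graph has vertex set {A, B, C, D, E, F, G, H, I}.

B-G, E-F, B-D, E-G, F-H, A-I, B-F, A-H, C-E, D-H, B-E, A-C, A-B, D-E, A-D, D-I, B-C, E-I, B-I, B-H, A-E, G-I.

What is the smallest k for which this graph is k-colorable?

A, B, D, E, I are pairwise adjacent (a clique of size 5), so at least 5 colors are needed.
A valid assignment using 5 colors: A=green, B=red, C=yellow, D=purple, E=blue, F=green, G=green, H=blue, I=yellow. No two adjacent vertices share a color.

5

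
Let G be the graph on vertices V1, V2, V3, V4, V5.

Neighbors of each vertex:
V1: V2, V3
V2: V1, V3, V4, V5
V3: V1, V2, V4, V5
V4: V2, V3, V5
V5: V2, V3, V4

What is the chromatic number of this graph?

V2, V3, V4, V5 form a clique, so at least 4 colors are needed.
4 colors suffice: color red → {V3}; color blue → {V2}; color green → {V1, V5}; color yellow → {V4}. Each edge has distinct colors on its endpoints.

4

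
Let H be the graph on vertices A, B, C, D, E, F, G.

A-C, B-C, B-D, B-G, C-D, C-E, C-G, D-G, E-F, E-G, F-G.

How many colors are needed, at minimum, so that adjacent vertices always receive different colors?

B, C, D, G are pairwise adjacent (a clique of size 4), so at least 4 colors are needed.
4 colors suffice: color 1 → {C, F}; color 2 → {A, G}; color 3 → {D, E}; color 4 → {B}. Every edge joins two different colors.

4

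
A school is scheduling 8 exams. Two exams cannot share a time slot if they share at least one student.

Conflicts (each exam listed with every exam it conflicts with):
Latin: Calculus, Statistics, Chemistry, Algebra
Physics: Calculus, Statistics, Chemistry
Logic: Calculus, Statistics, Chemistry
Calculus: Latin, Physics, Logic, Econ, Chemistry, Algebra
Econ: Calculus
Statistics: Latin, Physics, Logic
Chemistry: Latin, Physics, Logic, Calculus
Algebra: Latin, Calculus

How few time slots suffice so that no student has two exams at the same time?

Physics, Calculus, Chemistry all conflict with each other, so at least 3 time slots are needed.
Using 3 time slots: Latin=3, Physics=3, Logic=3, Calculus=1, Econ=2, Statistics=1, Chemistry=2, Algebra=2. Every pair that conflicts lands in different time slots.

3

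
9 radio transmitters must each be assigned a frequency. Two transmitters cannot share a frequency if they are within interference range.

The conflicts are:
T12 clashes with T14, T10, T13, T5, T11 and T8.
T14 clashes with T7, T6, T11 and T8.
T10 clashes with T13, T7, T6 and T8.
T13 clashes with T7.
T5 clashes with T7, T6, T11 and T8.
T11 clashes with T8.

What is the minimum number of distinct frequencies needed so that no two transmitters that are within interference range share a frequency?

T12, T5, T11, T8 are mutually in conflict, so at least 4 frequencies are needed.
4 frequencies suffice: T12=1, T14=3, T10=3, T13=2, T5=3, T7=1, T6=1, T11=4, T8=2. Each listed conflict is separated.

4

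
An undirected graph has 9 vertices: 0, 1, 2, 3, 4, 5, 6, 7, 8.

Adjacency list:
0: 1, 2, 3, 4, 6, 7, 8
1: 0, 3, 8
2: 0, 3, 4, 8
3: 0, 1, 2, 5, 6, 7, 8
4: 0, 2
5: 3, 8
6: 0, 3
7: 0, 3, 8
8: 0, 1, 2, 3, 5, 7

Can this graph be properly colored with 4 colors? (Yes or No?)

Yes

The chromatic number is 4. 0, 3, 7, 8 form a clique, so at least 4 colors are needed.
4 colors suffice: color a → {0, 5}; color b → {3, 4}; color c → {6, 8}; color d → {1, 2, 7}.
That is already a proper 4-coloring.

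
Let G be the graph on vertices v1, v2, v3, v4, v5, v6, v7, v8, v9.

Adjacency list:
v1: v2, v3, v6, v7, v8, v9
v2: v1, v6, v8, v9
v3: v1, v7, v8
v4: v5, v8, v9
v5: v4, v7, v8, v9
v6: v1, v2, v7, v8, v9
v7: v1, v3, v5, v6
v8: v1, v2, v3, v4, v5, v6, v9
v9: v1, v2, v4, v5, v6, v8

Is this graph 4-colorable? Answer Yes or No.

v1, v2, v6, v8, v9 are mutually adjacent (a clique of size 5), so at least 5 colors are needed.
So 4 colors are not enough.

No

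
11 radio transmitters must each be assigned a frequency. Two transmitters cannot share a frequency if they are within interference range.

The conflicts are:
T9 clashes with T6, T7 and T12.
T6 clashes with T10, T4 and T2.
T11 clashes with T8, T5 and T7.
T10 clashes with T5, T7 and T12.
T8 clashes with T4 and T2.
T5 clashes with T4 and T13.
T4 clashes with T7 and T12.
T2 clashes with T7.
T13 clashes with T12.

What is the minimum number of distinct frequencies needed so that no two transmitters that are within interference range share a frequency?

T2 and T7 conflict, so at least 2 frequencies are needed.
2 frequencies suffice: frequency 1 → {T6, T8, T5, T7, T12}; frequency 2 → {T9, T11, T10, T4, T2, T13}. No two conflicting transmitters share a frequency.

2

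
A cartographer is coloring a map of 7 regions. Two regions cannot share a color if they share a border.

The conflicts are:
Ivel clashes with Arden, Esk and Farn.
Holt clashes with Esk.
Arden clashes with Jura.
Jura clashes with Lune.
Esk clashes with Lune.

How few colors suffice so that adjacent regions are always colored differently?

The cycle Ivel-Esk-Lune-Jura-Arden-Ivel has odd length 5, so it cannot be 2-colored; at least 3 colors are needed.
One proper 3-coloring: Ivel=1, Holt=1, Arden=2, Jura=3, Esk=2, Lune=1, Farn=2. Every pair that conflicts lands in different colors.

3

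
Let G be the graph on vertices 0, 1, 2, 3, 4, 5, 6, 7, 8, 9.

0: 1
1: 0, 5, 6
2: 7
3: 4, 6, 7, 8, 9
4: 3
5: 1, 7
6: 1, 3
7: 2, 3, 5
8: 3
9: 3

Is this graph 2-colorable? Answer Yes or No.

No

The cycle 7-3-6-1-5-7 has odd length 5, so it cannot be 2-colored; at least 3 colors are needed.
So 2 colors are not enough.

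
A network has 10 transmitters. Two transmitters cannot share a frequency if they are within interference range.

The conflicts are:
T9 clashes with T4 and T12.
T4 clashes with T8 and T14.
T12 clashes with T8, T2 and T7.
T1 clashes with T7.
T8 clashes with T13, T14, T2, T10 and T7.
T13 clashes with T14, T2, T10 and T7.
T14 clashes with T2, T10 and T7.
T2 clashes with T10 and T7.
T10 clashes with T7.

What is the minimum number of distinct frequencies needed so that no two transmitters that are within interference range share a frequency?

T8, T13, T14, T2, T10, T7 are mutually in conflict, so at least 6 frequencies are needed.
6 frequencies suffice: frequency 1 → {T4, T7}; frequency 2 → {T9, T1, T8}; frequency 3 → {T12, T14}; frequency 4 → {T2}; frequency 5 → {T13}; frequency 6 → {T10}. No two conflicting transmitters share a frequency.

6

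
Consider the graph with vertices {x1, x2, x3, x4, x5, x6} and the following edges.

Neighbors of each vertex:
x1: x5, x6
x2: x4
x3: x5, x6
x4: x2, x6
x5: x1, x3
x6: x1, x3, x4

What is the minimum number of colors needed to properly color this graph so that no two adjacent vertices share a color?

x2 and x4 are adjacent, so at least 2 colors are needed.
2 colors suffice: color R → {x2, x5, x6}; color B → {x1, x3, x4}. Each edge has distinct colors on its endpoints.

2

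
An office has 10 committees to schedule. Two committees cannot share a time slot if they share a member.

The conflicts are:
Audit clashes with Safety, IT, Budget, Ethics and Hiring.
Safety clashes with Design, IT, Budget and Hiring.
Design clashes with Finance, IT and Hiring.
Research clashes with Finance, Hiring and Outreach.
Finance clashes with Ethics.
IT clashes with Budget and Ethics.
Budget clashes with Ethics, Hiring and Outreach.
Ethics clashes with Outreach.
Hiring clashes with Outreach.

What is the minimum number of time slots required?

Audit, Safety, IT, Budget are mutually in conflict, so at least 4 time slots are needed.
4 time slots suffice: time slot 1 → {Design, Research, Budget}; time slot 2 → {Finance, IT, Hiring}; time slot 3 → {Audit, Outreach}; time slot 4 → {Safety, Ethics}. Each listed conflict is separated.

4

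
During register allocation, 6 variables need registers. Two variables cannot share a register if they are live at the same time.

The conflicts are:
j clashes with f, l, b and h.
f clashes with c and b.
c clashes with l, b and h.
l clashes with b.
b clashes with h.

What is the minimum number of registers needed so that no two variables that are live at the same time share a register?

c, b, h pairwise conflict, so at least 3 registers are needed.
Using 3 registers: j=2, f=3, c=2, l=3, b=1, h=3. No two conflicting variables share a register.

3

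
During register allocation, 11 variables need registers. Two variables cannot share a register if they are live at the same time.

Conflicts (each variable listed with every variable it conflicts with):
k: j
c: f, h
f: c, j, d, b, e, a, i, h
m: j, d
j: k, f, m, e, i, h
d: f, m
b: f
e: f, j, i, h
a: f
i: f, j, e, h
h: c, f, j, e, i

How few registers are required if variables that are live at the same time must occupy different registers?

5

f, j, e, i, h are mutually in conflict, so at least 5 registers are needed.
5 registers suffice: k=1, c=2, f=1, m=1, j=2, d=2, b=2, e=5, a=2, i=4, h=3. Every pair that conflicts lands in different registers.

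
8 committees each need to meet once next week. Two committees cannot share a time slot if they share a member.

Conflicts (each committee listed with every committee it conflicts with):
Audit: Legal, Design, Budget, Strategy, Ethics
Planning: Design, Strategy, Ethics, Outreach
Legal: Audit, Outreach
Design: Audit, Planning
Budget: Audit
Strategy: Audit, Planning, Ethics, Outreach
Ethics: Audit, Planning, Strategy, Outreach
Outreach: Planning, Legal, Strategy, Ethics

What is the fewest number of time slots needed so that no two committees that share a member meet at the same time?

4

Planning, Strategy, Ethics, Outreach pairwise conflict, so at least 4 time slots are needed.
4 time slots suffice: time slot 1 → {Audit, Planning}; time slot 2 → {Legal, Design, Budget, Ethics}; time slot 3 → {Strategy}; time slot 4 → {Outreach}. Each listed conflict is separated.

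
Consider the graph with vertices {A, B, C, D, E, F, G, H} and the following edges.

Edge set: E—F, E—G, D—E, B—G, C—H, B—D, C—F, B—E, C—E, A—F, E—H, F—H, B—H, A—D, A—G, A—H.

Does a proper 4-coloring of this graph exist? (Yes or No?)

The chromatic number is 4. C, E, F, H are mutually adjacent (a clique of size 4), so at least 4 colors are needed.
One proper 4-coloring: A=1, B=3, C=4, D=2, E=1, F=3, G=2, H=2.
That is already a proper 4-coloring.

Yes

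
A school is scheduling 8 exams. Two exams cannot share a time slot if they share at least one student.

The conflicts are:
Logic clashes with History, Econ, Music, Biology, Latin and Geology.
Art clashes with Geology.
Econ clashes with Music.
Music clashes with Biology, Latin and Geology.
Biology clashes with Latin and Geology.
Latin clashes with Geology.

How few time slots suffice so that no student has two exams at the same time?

Logic, Music, Biology, Latin, Geology are mutually in conflict, so at least 5 time slots are needed.
5 time slots suffice: Logic=1, History=2, Art=1, Econ=2, Music=3, Biology=5, Latin=4, Geology=2. No two conflicting exams share a time slot.

5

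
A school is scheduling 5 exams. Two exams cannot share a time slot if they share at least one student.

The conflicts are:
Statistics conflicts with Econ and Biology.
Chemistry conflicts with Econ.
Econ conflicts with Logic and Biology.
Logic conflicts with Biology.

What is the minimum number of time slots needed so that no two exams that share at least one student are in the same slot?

3

Statistics, Econ, Biology pairwise conflict, so at least 3 time slots are needed.
3 time slots suffice: time slot 1 → {Econ}; time slot 2 → {Chemistry, Biology}; time slot 3 → {Statistics, Logic}. Each listed conflict is separated.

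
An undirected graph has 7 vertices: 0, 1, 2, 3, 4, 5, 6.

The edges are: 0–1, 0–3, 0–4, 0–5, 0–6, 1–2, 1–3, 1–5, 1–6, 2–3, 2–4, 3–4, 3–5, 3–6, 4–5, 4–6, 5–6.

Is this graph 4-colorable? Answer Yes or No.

No

0, 3, 4, 5, 6 form a clique, so at least 5 colors are needed.
So 4 colors are not enough.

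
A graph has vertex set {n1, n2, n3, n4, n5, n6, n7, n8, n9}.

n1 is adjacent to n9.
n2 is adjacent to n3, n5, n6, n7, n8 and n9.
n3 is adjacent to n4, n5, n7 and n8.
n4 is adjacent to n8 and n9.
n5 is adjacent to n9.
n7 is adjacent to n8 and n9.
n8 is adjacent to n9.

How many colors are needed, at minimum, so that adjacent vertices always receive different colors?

n2, n7, n8, n9 are mutually adjacent (a clique of size 4), so at least 4 colors are needed.
A valid assignment using 4 colors: n1=red, n2=red, n3=blue, n4=red, n5=green, n6=blue, n7=yellow, n8=green, n9=blue. Each edge has distinct colors on its endpoints.

4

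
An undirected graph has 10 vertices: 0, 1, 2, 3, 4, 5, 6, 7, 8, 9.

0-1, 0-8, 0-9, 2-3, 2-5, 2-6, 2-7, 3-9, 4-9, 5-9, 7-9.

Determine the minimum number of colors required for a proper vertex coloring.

2

0 and 1 are adjacent, so at least 2 colors are needed.
A valid assignment using 2 colors: 0=blue, 1=red, 2=red, 3=blue, 4=blue, 5=blue, 6=blue, 7=blue, 8=red, 9=red. Each edge has distinct colors on its endpoints.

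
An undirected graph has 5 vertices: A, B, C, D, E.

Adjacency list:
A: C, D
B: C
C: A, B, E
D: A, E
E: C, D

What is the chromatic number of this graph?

B and C are adjacent, so at least 2 colors are needed.
2 colors suffice: color 1 → {C, D}; color 2 → {A, B, E}. No two adjacent vertices share a color.

2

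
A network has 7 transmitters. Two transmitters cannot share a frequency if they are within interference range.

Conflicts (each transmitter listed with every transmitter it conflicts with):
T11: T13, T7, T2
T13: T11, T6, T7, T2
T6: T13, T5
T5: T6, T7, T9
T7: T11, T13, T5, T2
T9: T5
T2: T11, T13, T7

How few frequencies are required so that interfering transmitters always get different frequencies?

T11, T13, T7, T2 all conflict with each other, so at least 4 frequencies are needed.
Using 4 frequencies: T11=4, T13=1, T6=2, T5=1, T7=2, T9=2, T2=3. Every pair that conflicts lands in different frequencies.

4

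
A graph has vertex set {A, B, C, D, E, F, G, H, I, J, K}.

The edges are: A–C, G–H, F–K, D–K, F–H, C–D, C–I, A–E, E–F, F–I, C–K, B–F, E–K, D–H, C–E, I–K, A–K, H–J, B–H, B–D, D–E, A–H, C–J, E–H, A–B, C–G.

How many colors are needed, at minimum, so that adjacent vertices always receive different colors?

A, C, E, K form a clique, so at least 4 colors are needed.
A valid assignment using 4 colors: A=4, B=2, C=1, D=4, E=3, F=4, G=2, H=1, I=3, J=2, K=2. Each edge has distinct colors on its endpoints.

4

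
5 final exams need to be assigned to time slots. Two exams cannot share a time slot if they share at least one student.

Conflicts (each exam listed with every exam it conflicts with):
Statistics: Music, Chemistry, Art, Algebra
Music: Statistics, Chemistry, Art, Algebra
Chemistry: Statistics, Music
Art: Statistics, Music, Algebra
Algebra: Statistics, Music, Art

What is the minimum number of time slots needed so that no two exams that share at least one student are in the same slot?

Statistics, Music, Art, Algebra all conflict with each other, so at least 4 time slots are needed.
4 time slots suffice: time slot 1 → {Music}; time slot 2 → {Statistics}; time slot 3 → {Chemistry, Art}; time slot 4 → {Algebra}. Each listed conflict is separated.

4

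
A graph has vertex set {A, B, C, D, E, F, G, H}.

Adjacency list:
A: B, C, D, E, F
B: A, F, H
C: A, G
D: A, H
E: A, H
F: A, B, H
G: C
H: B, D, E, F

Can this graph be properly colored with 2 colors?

No

A, B, F are pairwise adjacent, so at least 3 colors are needed.
So 2 colors are not enough.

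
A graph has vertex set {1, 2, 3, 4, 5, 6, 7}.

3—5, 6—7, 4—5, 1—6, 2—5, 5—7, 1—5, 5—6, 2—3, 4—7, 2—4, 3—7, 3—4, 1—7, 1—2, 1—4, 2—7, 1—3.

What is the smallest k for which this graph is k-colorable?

6

1, 2, 3, 4, 5, 7 are mutually adjacent (a clique of size 6), so at least 6 colors are needed.
A valid assignment using 6 colors: 1=blue, 2=yellow, 3=purple, 4=orange, 5=red, 6=yellow, 7=green. No two adjacent vertices share a color.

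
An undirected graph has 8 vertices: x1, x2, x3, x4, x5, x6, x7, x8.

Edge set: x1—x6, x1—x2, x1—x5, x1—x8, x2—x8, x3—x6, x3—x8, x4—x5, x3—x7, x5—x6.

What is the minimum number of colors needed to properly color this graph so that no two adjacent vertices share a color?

x1, x5, x6 form a triangle, so at least 3 colors are needed.
One proper 3-coloring: x1=R, x2=G, x3=R, x4=R, x5=B, x6=G, x7=B, x8=B. Every edge joins two different colors.

3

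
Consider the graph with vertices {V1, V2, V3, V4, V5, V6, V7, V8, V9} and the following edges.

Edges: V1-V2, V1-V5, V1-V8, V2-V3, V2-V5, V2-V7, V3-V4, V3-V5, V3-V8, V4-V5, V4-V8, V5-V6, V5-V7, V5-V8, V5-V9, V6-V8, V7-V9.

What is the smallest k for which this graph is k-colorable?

V3, V4, V5, V8 are pairwise adjacent (a clique of size 4), so at least 4 colors are needed.
4 colors suffice: color R → {V5}; color B → {V2, V8, V9}; color G → {V1, V3, V6, V7}; color Y → {V4}. No two adjacent vertices share a color.

4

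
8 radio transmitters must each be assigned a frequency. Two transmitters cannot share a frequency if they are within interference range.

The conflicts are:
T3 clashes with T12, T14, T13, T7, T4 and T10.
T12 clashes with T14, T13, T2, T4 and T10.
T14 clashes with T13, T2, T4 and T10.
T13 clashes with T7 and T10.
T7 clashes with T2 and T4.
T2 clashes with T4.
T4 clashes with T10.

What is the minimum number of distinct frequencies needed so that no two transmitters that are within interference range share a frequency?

T3, T12, T14, T13, T10 pairwise conflict, so at least 5 frequencies are needed.
5 frequencies suffice: frequency 1 → {T12, T7}; frequency 2 → {T3, T2}; frequency 3 → {T13, T4}; frequency 4 → {T14}; frequency 5 → {T10}. Every pair that conflicts lands in different frequencies.

5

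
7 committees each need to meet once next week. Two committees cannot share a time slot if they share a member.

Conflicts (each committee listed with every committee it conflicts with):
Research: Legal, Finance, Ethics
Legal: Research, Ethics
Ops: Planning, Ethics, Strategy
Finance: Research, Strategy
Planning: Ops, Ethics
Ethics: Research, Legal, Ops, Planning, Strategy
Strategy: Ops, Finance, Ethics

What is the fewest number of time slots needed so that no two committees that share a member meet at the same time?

3

Research, Legal, Ethics are mutually in conflict, so at least 3 time slots are needed.
3 time slots suffice: time slot 1 → {Finance, Ethics}; time slot 2 → {Research, Ops}; time slot 3 → {Legal, Planning, Strategy}. Each listed conflict is separated.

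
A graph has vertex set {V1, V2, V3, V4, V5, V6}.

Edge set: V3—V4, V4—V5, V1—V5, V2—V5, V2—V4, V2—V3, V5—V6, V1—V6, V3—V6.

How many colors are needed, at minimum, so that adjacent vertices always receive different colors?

V2, V3, V4 are mutually adjacent, so at least 3 colors are needed.
3 colors suffice: color 1 → {V3, V5}; color 2 → {V2, V6}; color 3 → {V1, V4}. Every edge joins two different colors.

3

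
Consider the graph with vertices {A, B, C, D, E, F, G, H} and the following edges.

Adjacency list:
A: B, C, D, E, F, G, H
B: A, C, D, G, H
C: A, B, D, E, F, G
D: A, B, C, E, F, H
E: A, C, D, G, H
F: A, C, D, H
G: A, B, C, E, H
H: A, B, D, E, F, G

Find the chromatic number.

A, B, G, H are pairwise adjacent (a clique of size 4), so at least 4 colors are needed.
4 colors suffice: color red → {A}; color blue → {C, H}; color green → {D, G}; color yellow → {B, E, F}. Each edge has distinct colors on its endpoints.

4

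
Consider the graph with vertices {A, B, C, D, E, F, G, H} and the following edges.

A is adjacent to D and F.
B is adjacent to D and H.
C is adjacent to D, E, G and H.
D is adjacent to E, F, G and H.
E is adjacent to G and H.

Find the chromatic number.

C, D, E, H are mutually adjacent (a clique of size 4), so at least 4 colors are needed.
4 colors suffice: color red → {D}; color blue → {A, B, C}; color green → {F, G, H}; color yellow → {E}. No two adjacent vertices share a color.

4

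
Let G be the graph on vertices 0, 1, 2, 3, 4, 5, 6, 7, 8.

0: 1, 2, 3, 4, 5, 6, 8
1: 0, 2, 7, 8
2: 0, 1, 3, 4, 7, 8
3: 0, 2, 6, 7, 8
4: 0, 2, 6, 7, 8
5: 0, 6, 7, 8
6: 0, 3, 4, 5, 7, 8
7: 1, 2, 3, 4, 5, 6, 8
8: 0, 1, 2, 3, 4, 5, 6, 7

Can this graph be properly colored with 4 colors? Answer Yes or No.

Yes

The chromatic number is 4. 0, 2, 4, 8 are pairwise adjacent (a clique of size 4), so at least 4 colors are needed.
4 colors suffice: color a → {8}; color b → {0, 7}; color c → {2, 6}; color d → {1, 3, 4, 5}.
That is already a proper 4-coloring.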